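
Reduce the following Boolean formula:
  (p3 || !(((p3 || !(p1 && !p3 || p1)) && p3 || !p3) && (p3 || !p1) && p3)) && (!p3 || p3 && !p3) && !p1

(p3 || !(((p3 || !(p1 && !p3 || p1)) && p3 || !p3) && (p3 || !p1) && p3)) && (!p3 || p3 && !p3) && !p1
= (p3 || !(((p3 || !p1) && p3 || !p3) && (p3 || !p1) && p3)) && (!p3 || p3 && !p3) && !p1   [absorption]
= (p3 || !((p3 || !p1) && p3)) && (!p3 || p3 && !p3) && !p1   [absorption]
= (p3 || !p3) && (!p3 || p3 && !p3) && !p1   [absorption]
= (!p3 || p3 && !p3) && !p1   [complement / identity]
= !p3 && !p1   [complement / identity]

!p3 && !p1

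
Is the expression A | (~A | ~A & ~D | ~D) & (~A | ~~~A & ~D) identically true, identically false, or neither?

identically true

A | (~A | ~A & ~D | ~D) & (~A | ~~~A & ~D)
= A | (~A | ~A & ~D | ~D) & (~A | ~A & ~D)   (double negation)
= A | ~A | ~A & ~D   (absorption)
= A | ~A   (absorption)
= 1   (complement)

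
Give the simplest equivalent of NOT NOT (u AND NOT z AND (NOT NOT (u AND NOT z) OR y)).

NOT NOT (u AND NOT z AND (NOT NOT (u AND NOT z) OR y))
= NOT NOT (u AND NOT z AND (u AND NOT z OR y))   — double negation
= NOT NOT (u AND NOT z)   — absorption
= u AND NOT z   — double negation

u AND NOT z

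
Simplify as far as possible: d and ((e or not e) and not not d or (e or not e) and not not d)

d

d and ((e or not e) and not not d or (e or not e) and not not d)
= d and (e or not e) and not not d
= d and not not d
= d and d
= d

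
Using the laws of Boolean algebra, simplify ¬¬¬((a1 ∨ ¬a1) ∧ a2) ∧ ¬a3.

¬¬¬((a1 ∨ ¬a1) ∧ a2) ∧ ¬a3
= ¬¬¬a2 ∧ ¬a3   [complement / identity]
= ¬a2 ∧ ¬a3   [double negation]

¬a2 ∧ ¬a3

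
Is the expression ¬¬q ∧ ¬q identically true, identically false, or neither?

identically false

¬¬q ∧ ¬q
= q ∧ ¬q   [double negation]
= False   [complement]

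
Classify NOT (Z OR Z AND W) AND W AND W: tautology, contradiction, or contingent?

NOT (Z OR Z AND W) AND W AND W
= NOT (Z OR Z AND W) AND W   [idempotence]
= NOT Z AND W   [absorption]
This depends on W, Z, so it is not a constant.

contingent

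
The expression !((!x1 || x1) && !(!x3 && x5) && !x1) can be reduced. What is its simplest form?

!x3 && x5 || x1

!((!x1 || x1) && !(!x3 && x5) && !x1)
= !(!(!x3 && x5) && !x1)
= !x3 && x5 || x1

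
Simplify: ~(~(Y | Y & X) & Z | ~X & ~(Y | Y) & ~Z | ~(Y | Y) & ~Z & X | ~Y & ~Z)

~(~(Y | Y & X) & Z | ~X & ~(Y | Y) & ~Z | ~(Y | Y) & ~Z & X | ~Y & ~Z)
= ~(~(Y | Y & X) & Z | ~(Y | Y) & ~Z | ~Y & ~Z)   — distribution
= ~(~(Y | Y & X) & Z | ~Y & ~Z | ~Y & ~Z)   — idempotence
= ~(~(Y | Y & X) & Z | ~Y & ~Z)   — idempotence
= ~(~Y & Z | ~Y & ~Z)   — absorption
= ~~Y   — distribution
= Y   — double negation

Y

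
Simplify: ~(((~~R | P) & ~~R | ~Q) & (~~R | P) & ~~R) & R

0

~(((~~R | P) & ~~R | ~Q) & (~~R | P) & ~~R) & R
= ~((~~R | P) & ~~R) & R   — absorption
= ~~~R & R   — absorption
= ~R & R   — double negation
= 0   — complement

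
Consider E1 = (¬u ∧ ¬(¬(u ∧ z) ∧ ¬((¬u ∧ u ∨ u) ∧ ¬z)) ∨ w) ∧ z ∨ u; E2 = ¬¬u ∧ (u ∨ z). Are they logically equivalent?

E1: (¬u ∧ ¬(¬(u ∧ z) ∧ ¬((¬u ∧ u ∨ u) ∧ ¬z)) ∨ w) ∧ z ∨ u
    = (¬u ∧ ¬(¬(u ∧ z) ∧ ¬(u ∧ ¬z)) ∨ w) ∧ z ∨ u   [complement / identity]
    = (¬u ∧ (u ∧ z ∨ u ∧ ¬z) ∨ w) ∧ z ∨ u   [De Morgan]
    = (¬u ∧ u ∨ w) ∧ z ∨ u   [distribution]
    = w ∧ z ∨ u   [complement / identity]
E2: ¬¬u ∧ (u ∨ z)
    = u ∧ (u ∨ z)   [double negation]
    = u   [absorption]
These differ: at u=0, w=1, z=1, E1 = 1 but E2 = 0.

No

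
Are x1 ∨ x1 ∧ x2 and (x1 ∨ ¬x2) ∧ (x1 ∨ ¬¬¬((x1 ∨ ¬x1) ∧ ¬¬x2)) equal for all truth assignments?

E1: x1 ∨ x1 ∧ x2
    = x1   — absorption
E2: (x1 ∨ ¬x2) ∧ (x1 ∨ ¬¬¬((x1 ∨ ¬x1) ∧ ¬¬x2))
    = (x1 ∨ ¬x2) ∧ (x1 ∨ ¬¬¬¬¬x2)   — complement / identity
    = (x1 ∨ ¬x2) ∧ (x1 ∨ ¬¬¬x2)   — double negation
    = (x1 ∨ ¬x2) ∧ (x1 ∨ ¬x2)   — double negation
    = x1 ∨ ¬x2   — idempotence
These differ: at x1=0, x2=0, E1 = 0 but E2 = 1.

No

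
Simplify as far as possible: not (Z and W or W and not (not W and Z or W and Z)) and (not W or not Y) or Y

not (Z and W or W and not (not W and Z or W and Z)) and (not W or not Y) or Y
= not (Z and W or W and not Z) and (not W or not Y) or Y   — distribution
= not W and (not W or not Y) or Y   — distribution
= not W or Y   — absorption

not W or Y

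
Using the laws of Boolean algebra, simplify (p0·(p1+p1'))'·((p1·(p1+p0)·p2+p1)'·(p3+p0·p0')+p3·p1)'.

p0'·p3'

(p0·(p1+p1'))'·((p1·(p1+p0)·p2+p1)'·(p3+p0·p0')+p3·p1)'
= (p0·(p1+p1'))'·((p1·p2+p1)'·(p3+p0·p0')+p3·p1)'   (absorption)
= (p0·(p1+p1'))'·((p1·p2+p1)'·p3+p3·p1)'   (complement / identity)
= (p0·(p1+p1'))'·(p1'·p3+p3·p1)'   (absorption)
= (p0·(p1+p1'))'·p3'   (distribution)
= p0'·p3'   (complement / identity)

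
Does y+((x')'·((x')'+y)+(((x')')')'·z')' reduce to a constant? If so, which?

y+((x')'·((x')'+y)+(((x')')')'·z')'
= y+((x')'·((x')'+y)+(x')'·z')'
= y+((x')'+(x')'·z')'
= y+((x')')'
= y+x'
This depends on x, y, so it is not a constant.

no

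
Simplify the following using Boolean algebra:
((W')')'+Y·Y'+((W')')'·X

((W')')'+Y·Y'+((W')')'·X
= ((W')')'+((W')')'·X   [complement / identity]
= ((W')')'+W'·X   [double negation]
= W'+W'·X   [double negation]
= W'   [absorption]

W'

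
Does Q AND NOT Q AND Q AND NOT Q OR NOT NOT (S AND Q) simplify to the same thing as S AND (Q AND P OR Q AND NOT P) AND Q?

E1: Q AND NOT Q AND Q AND NOT Q OR NOT NOT (S AND Q)
    = Q AND NOT Q AND Q AND NOT Q OR S AND Q   [double negation]
    = Q AND NOT Q OR S AND Q   [idempotence]
    = S AND Q   [complement / identity]
E2: S AND (Q AND P OR Q AND NOT P) AND Q
    = S AND Q AND Q   [distribution]
    = S AND Q   [idempotence]
Both reduce to S AND Q, so they are equivalent.

Yes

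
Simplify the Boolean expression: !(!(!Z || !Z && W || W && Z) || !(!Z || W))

!(!(!Z || !Z && W || W && Z) || !(!Z || W))
= !(!(!Z || W) || !(!Z || W))   (distribution)
= !!(!Z || W)   (idempotence)
= !Z || W   (double negation)

!Z || W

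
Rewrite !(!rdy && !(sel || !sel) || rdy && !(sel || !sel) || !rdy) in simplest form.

rdy

!(!rdy && !(sel || !sel) || rdy && !(sel || !sel) || !rdy)
= !(!(sel || !sel) || !rdy)   (distribution)
= (sel || !sel) && rdy   (De Morgan)
= rdy   (complement / identity)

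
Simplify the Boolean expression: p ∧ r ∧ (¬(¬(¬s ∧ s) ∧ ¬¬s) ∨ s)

p ∧ r

p ∧ r ∧ (¬(¬(¬s ∧ s) ∧ ¬¬s) ∨ s)
= p ∧ r ∧ (¬s ∧ s ∨ ¬s ∨ s)   (De Morgan)
= p ∧ r ∧ (¬s ∨ s)   (complement / identity)
= p ∧ r   (complement / identity)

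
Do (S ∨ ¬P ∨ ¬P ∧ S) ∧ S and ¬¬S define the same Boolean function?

E1: (S ∨ ¬P ∨ ¬P ∧ S) ∧ S
    = (S ∨ ¬P) ∧ S   (absorption)
    = S   (absorption)
E2: ¬¬S
    = S   (double negation)
Both reduce to S, so they are equivalent.

Yes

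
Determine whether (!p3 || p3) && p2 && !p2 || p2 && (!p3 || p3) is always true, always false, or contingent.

contingent

(!p3 || p3) && p2 && !p2 || p2 && (!p3 || p3)
= (!p3 || p3) && (p2 && !p2 || p2)   [distribution]
= p2 && !p2 || p2   [complement / identity]
= p2   [complement / identity]
This depends on p2, so it is not a constant.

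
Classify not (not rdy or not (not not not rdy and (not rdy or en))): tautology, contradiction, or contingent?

contradiction

not (not rdy or not (not not not rdy and (not rdy or en)))
= rdy and not not not rdy and (not rdy or en)
= rdy and not rdy and (not rdy or en)
= rdy and not rdy
= False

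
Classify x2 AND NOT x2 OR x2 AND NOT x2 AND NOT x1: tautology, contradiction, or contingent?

x2 AND NOT x2 OR x2 AND NOT x2 AND NOT x1
= x2 AND NOT x2   (absorption)
= FALSE   (complement)

contradiction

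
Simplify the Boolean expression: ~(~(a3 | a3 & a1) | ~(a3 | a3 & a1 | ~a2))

~(~(a3 | a3 & a1) | ~(a3 | a3 & a1 | ~a2))
= (a3 | a3 & a1) & (a3 | a3 & a1 | ~a2)   (De Morgan)
= a3 | a3 & a1   (absorption)
= a3   (absorption)

a3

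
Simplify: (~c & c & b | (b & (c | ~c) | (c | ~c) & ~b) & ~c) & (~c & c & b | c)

0

(~c & c & b | (b & (c | ~c) | (c | ~c) & ~b) & ~c) & (~c & c & b | c)
= (~c & c & b | (c | ~c) & ~c) & (~c & c & b | c)
= ~c & c & b | (c | ~c) & ~c & c
= ~c & c & b | ~c & c
= ~c & c
= 0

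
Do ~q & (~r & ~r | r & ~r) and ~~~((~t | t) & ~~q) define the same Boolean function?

No

E1: ~q & (~r & ~r | r & ~r)
    = ~q & ~r   [distribution]
E2: ~~~((~t | t) & ~~q)
    = ~~~~~q   [complement / identity]
    = ~~~q   [double negation]
    = ~q   [double negation]
These differ: at q=0, r=1, t=0, E1 = 0 but E2 = 1.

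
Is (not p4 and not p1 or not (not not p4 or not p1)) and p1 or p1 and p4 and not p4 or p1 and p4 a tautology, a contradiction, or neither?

neither

(not p4 and not p1 or not (not not p4 or not p1)) and p1 or p1 and p4 and not p4 or p1 and p4
= (not p4 and not p1 or not (not not p4 or not p1)) and p1 or p1 and p4
= (not p4 and not p1 or not p4 and p1) and p1 or p1 and p4
= not p4 and p1 or p1 and p4
= p1
This depends on p1, so it is not a constant.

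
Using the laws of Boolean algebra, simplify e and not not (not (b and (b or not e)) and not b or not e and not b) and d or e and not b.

e and not not (not (b and (b or not e)) and not b or not e and not b) and d or e and not b
= e and not not (not b and (not (b and (b or not e)) or not e)) and d or e and not b
= e and not not (not b and (not b or not e)) and d or e and not b
= e and not not not b and d or e and not b
= e and not b and d or e and not b
= e and not b

e and not b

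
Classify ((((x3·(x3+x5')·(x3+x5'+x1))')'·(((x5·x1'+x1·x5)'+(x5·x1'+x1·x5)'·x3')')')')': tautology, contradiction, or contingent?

contingent

((((x3·(x3+x5')·(x3+x5'+x1))')'·(((x5·x1'+x1·x5)'+(x5·x1'+x1·x5)'·x3')')')')'
= ((((x3·(x3+x5')·(x3+x5'+x1))')'·(((x5·x1'+x1·x5)')')')')'   — absorption
= ((x3·(x3+x5')·(x3+x5'+x1))'+((x5·x1'+x1·x5)')')'   — De Morgan
= ((x3·(x3+x5')·(x3+x5'+x1))'+(x5')')'   — distribution
= ((x3·(x3+x5'))'+(x5')')'   — absorption
= (x3'+(x5')')'   — absorption
= x3·x5'   — De Morgan
This depends on x3, x5, so it is not a constant.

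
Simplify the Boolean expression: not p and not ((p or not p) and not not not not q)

not p and not ((p or not p) and not not not not q)
= not p and not ((p or not p) and not not q)   (double negation)
= not p and not not not q   (complement / identity)
= not p and not q   (double negation)

not p and not q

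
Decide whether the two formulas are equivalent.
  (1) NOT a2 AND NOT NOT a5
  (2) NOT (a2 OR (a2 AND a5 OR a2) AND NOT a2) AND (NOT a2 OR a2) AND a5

E1: NOT a2 AND NOT NOT a5
    = NOT a2 AND a5
E2: NOT (a2 OR (a2 AND a5 OR a2) AND NOT a2) AND (NOT a2 OR a2) AND a5
    = NOT (a2 OR (a2 AND a5 OR a2) AND NOT a2) AND a5
    = NOT (a2 OR a2 AND NOT a2) AND a5
    = NOT a2 AND a5
Both reduce to NOT a2 AND a5, so they are equivalent.

Yes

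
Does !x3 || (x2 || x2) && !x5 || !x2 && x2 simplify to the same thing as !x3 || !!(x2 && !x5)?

Yes

E1: !x3 || (x2 || x2) && !x5 || !x2 && x2
    = !x3 || (x2 || x2) && !x5   (complement / identity)
    = !x3 || x2 && !x5   (idempotence)
E2: !x3 || !!(x2 && !x5)
    = !x3 || x2 && !x5   (double negation)
Both reduce to !x3 || x2 && !x5, so they are equivalent.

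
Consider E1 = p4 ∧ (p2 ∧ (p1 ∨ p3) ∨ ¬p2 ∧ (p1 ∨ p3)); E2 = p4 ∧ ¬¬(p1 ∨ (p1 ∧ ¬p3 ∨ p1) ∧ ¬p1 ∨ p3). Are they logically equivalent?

E1: p4 ∧ (p2 ∧ (p1 ∨ p3) ∨ ¬p2 ∧ (p1 ∨ p3))
    = p4 ∧ (p1 ∨ p3)   [distribution]
E2: p4 ∧ ¬¬(p1 ∨ (p1 ∧ ¬p3 ∨ p1) ∧ ¬p1 ∨ p3)
    = p4 ∧ ¬¬(p1 ∨ p1 ∧ ¬p1 ∨ p3)   [absorption]
    = p4 ∧ (p1 ∨ p1 ∧ ¬p1 ∨ p3)   [double negation]
    = p4 ∧ (p1 ∨ p3)   [complement / identity]
Both reduce to p4 ∧ (p1 ∨ p3), so they are equivalent.

Yes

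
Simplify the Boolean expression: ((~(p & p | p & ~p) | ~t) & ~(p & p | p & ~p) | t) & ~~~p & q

~p & q

((~(p & p | p & ~p) | ~t) & ~(p & p | p & ~p) | t) & ~~~p & q
= (~(p & p | p & ~p) | t) & ~~~p & q   [absorption]
= (~p | t) & ~~~p & q   [distribution]
= (~p | t) & ~p & q   [double negation]
= ~p & q   [absorption]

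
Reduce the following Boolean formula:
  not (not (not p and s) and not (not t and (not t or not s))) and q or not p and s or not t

not (not (not p and s) and not (not t and (not t or not s))) and q or not p and s or not t
= (not p and s or not t and (not t or not s)) and q or not p and s or not t   — De Morgan
= (not p and s or not t) and q or not p and s or not t   — absorption
= not p and s or not t   — absorption

not p and s or not t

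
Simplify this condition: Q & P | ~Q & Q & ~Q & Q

Q & P

Q & P | ~Q & Q & ~Q & Q
= Q & P | ~Q & Q
= Q & P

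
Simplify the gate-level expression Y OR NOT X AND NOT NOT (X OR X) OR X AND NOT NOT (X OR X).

Y OR NOT X AND NOT NOT (X OR X) OR X AND NOT NOT (X OR X)
= Y OR NOT NOT (X OR X)   [distribution]
= Y OR NOT NOT X   [idempotence]
= Y OR X   [double negation]

Y OR X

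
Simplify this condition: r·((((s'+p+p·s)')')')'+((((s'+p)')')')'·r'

s'+p

r·((((s'+p+p·s)')')')'+((((s'+p)')')')'·r'
= r·((((s'+p)')')')'+((((s'+p)')')')'·r'   (absorption)
= (r+r')·((((s'+p)')')')'   (distribution)
= ((((s'+p)')')')'   (complement / identity)
= ((s'+p)')'   (double negation)
= s'+p   (double negation)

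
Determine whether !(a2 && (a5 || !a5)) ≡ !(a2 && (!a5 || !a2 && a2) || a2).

E1: !(a2 && (a5 || !a5))
    = !a2   [complement / identity]
E2: !(a2 && (!a5 || !a2 && a2) || a2)
    = !(a2 && !a5 || a2)   [complement / identity]
    = !a2   [absorption]
Both reduce to !a2, so they are equivalent.

Yes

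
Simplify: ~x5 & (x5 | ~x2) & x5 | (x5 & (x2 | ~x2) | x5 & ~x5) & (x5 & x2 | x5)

x5

~x5 & (x5 | ~x2) & x5 | (x5 & (x2 | ~x2) | x5 & ~x5) & (x5 & x2 | x5)
= ~x5 & (x5 | ~x2) & x5 | (x5 | x5 & ~x5) & (x5 & x2 | x5)   (complement / identity)
= ~x5 & (x5 | ~x2) & x5 | x5 & (x5 & x2 | x5)   (complement / identity)
= ~x5 & x5 | x5 & (x5 & x2 | x5)   (absorption)
= ~x5 & x5 | x5 & x5   (absorption)
= x5   (distribution)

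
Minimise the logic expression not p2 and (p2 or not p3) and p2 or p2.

not p2 and (p2 or not p3) and p2 or p2
= not p2 and p2 or p2   — absorption
= p2   — complement / identity

p2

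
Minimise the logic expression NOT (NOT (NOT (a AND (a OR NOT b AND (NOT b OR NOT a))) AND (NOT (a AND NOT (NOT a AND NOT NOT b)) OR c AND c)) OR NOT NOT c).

NOT (NOT (NOT (a AND (a OR NOT b AND (NOT b OR NOT a))) AND (NOT (a AND NOT (NOT a AND NOT NOT b)) OR c AND c)) OR NOT NOT c)
= NOT (NOT (NOT (a AND (a OR NOT b AND (NOT b OR NOT a))) AND (NOT (a AND (a OR NOT b)) OR c AND c)) OR NOT NOT c)   [De Morgan]
= NOT (NOT (NOT (a AND (a OR NOT b)) AND (NOT (a AND (a OR NOT b)) OR c AND c)) OR NOT NOT c)   [absorption]
= NOT (NOT (NOT (a AND (a OR NOT b)) AND (NOT (a AND (a OR NOT b)) OR c)) OR NOT NOT c)   [idempotence]
= NOT (NOT NOT (a AND (a OR NOT b)) OR NOT NOT c)   [absorption]
= NOT (NOT NOT a OR NOT NOT c)   [absorption]
= NOT a AND NOT c   [De Morgan]

NOT a AND NOT c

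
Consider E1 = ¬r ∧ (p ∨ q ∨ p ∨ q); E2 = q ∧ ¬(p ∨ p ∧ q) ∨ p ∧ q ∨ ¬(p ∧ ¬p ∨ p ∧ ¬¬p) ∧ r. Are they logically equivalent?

No

E1: ¬r ∧ (p ∨ q ∨ p ∨ q)
    = ¬r ∧ (p ∨ q)   (idempotence)
E2: q ∧ ¬(p ∨ p ∧ q) ∨ p ∧ q ∨ ¬(p ∧ ¬p ∨ p ∧ ¬¬p) ∧ r
    = q ∧ ¬(p ∨ p ∧ q) ∨ p ∧ q ∨ ¬(p ∧ ¬p ∨ p ∧ p) ∧ r   (double negation)
    = q ∧ ¬p ∨ p ∧ q ∨ ¬(p ∧ ¬p ∨ p ∧ p) ∧ r   (absorption)
    = q ∨ ¬(p ∧ ¬p ∨ p ∧ p) ∧ r   (distribution)
    = q ∨ ¬p ∧ r   (distribution)
These differ: at p=0, q=1, r=1, E1 = 0 but E2 = 1.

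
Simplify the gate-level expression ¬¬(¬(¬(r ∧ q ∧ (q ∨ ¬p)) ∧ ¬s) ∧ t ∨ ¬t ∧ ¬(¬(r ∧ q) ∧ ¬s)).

¬¬(¬(¬(r ∧ q ∧ (q ∨ ¬p)) ∧ ¬s) ∧ t ∨ ¬t ∧ ¬(¬(r ∧ q) ∧ ¬s))
= ¬¬(¬(¬(r ∧ q) ∧ ¬s) ∧ t ∨ ¬t ∧ ¬(¬(r ∧ q) ∧ ¬s))
= ¬¬¬(¬(r ∧ q) ∧ ¬s)
= ¬¬(r ∧ q ∨ s)
= r ∧ q ∨ s

r ∧ q ∨ s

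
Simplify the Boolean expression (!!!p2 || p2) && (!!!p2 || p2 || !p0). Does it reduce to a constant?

(!!!p2 || p2) && (!!!p2 || p2 || !p0)
= !!!p2 || p2
= !p2 || p2
= true

true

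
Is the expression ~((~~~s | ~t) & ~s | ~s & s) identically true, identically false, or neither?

neither

~((~~~s | ~t) & ~s | ~s & s)
= ~((~s | ~t) & ~s | ~s & s)   [double negation]
= ~((~s | ~t) & ~s)   [complement / identity]
= ~~s   [absorption]
= s   [double negation]
This depends on s, so it is not a constant.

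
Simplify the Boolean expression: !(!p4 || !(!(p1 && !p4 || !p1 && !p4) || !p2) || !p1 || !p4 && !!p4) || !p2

p4 && p1 || !p2

!(!p4 || !(!(p1 && !p4 || !p1 && !p4) || !p2) || !p1 || !p4 && !!p4) || !p2
= !(!p4 || !(!!p4 || !p2) || !p1 || !p4 && !!p4) || !p2   — distribution
= !(!p4 || !p4 && p2 || !p1 || !p4 && !!p4) || !p2   — De Morgan
= !(!p4 || !p4 && p2 || !p1 || !p4 && p4) || !p2   — double negation
= !(!p4 || !p1 || !p4 && p4) || !p2   — absorption
= !(!p4 || !p1) || !p2   — complement / identity
= p4 && p1 || !p2   — De Morgan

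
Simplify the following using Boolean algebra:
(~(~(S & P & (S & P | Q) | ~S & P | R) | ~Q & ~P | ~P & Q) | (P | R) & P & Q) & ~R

(~(~(S & P & (S & P | Q) | ~S & P | R) | ~Q & ~P | ~P & Q) | (P | R) & P & Q) & ~R
= (~(~(S & P & (S & P | Q) | ~S & P | R) | ~P) | (P | R) & P & Q) & ~R
= (~(~(S & P | ~S & P | R) | ~P) | (P | R) & P & Q) & ~R
= (~(~(P | R) | ~P) | (P | R) & P & Q) & ~R
= ((P | R) & P | (P | R) & P & Q) & ~R
= (P | R) & P & ~R
= P & ~R

P & ~R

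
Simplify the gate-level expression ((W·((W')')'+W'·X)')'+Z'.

((W·((W')')'+W'·X)')'+Z'
= ((W·W'+W'·X)')'+Z'   [double negation]
= ((W'·X)')'+Z'   [complement / identity]
= W'·X+Z'   [double negation]

W'·X+Z'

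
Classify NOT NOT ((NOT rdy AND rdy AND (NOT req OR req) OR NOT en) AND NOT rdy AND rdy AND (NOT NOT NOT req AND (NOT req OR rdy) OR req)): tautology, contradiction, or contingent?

NOT NOT ((NOT rdy AND rdy AND (NOT req OR req) OR NOT en) AND NOT rdy AND rdy AND (NOT NOT NOT req AND (NOT req OR rdy) OR req))
= NOT NOT ((NOT rdy AND rdy AND (NOT req OR req) OR NOT en) AND NOT rdy AND rdy AND (NOT req AND (NOT req OR rdy) OR req))   (double negation)
= NOT NOT ((NOT rdy AND rdy AND (NOT req OR req) OR NOT en) AND NOT rdy AND rdy AND (NOT req OR req))   (absorption)
= NOT NOT (NOT rdy AND rdy AND (NOT req OR req))   (absorption)
= NOT rdy AND rdy AND (NOT req OR req)   (double negation)
= NOT rdy AND rdy   (complement / identity)
= FALSE   (complement)

contradiction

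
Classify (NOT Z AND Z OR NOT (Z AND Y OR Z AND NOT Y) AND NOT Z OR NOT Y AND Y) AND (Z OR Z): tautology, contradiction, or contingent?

contradiction

(NOT Z AND Z OR NOT (Z AND Y OR Z AND NOT Y) AND NOT Z OR NOT Y AND Y) AND (Z OR Z)
= (NOT Z AND Z OR NOT Z AND NOT Z OR NOT Y AND Y) AND (Z OR Z)   (distribution)
= (NOT Z AND Z OR NOT Z AND NOT Z) AND (Z OR Z)   (complement / identity)
= NOT Z AND (Z OR Z)   (distribution)
= NOT Z AND Z   (idempotence)
= FALSE   (complement)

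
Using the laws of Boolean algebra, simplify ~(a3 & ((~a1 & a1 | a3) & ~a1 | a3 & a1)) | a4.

~a3 | a4

~(a3 & ((~a1 & a1 | a3) & ~a1 | a3 & a1)) | a4
= ~(a3 & (a3 & ~a1 | a3 & a1)) | a4   (complement / identity)
= ~(a3 & a3) | a4   (distribution)
= ~a3 | a4   (idempotence)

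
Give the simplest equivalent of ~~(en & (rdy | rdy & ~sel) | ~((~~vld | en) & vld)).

~~(en & (rdy | rdy & ~sel) | ~((~~vld | en) & vld))
= ~~(en & (rdy | rdy & ~sel) | ~((vld | en) & vld))   (double negation)
= ~~(en & rdy | ~((vld | en) & vld))   (absorption)
= en & rdy | ~((vld | en) & vld)   (double negation)
= en & rdy | ~vld   (absorption)

en & rdy | ~vld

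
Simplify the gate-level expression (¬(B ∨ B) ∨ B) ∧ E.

E

(¬(B ∨ B) ∨ B) ∧ E
= (¬B ∨ B) ∧ E   — idempotence
= E   — complement / identity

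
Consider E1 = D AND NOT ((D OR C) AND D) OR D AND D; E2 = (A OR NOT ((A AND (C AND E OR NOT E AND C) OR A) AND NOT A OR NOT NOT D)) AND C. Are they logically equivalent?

No

E1: D AND NOT ((D OR C) AND D) OR D AND D
    = D AND NOT D OR D AND D   (absorption)
    = D   (distribution)
E2: (A OR NOT ((A AND (C AND E OR NOT E AND C) OR A) AND NOT A OR NOT NOT D)) AND C
    = (A OR NOT ((A AND C OR A) AND NOT A OR NOT NOT D)) AND C   (distribution)
    = (A OR NOT (A AND NOT A OR NOT NOT D)) AND C   (absorption)
    = (A OR NOT NOT NOT D) AND C   (complement / identity)
    = (A OR NOT D) AND C   (double negation)
These differ: at A=1, C=0, D=1, E=0, E1 = 1 but E2 = 0.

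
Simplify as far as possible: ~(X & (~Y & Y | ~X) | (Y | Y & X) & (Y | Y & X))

~(X & (~Y & Y | ~X) | (Y | Y & X) & (Y | Y & X))
= ~(X & (~Y & Y | ~X) | Y | Y & X)   (idempotence)
= ~(X & ~X | Y | Y & X)   (complement / identity)
= ~(Y | Y & X)   (complement / identity)
= ~Y   (absorption)

~Y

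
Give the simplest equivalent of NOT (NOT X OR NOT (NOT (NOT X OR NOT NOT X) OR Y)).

X AND Y

NOT (NOT X OR NOT (NOT (NOT X OR NOT NOT X) OR Y))
= NOT (NOT X OR NOT (X AND NOT X OR Y))   — De Morgan
= NOT (NOT X OR NOT Y)   — complement / identity
= X AND Y   — De Morgan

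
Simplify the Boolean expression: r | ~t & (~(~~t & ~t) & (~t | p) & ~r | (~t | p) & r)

r | ~t

r | ~t & (~(~~t & ~t) & (~t | p) & ~r | (~t | p) & r)
= r | ~t & ((~t | t) & (~t | p) & ~r | (~t | p) & r)
= r | ~t & ((~t | p) & ~r | (~t | p) & r)
= r | ~t & (~t | p)
= r | ~t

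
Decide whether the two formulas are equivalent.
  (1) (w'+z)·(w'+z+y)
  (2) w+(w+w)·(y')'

No

E1: (w'+z)·(w'+z+y)
    = w'+z   — absorption
E2: w+(w+w)·(y')'
    = w+w·(y')'   — idempotence
    = w+w·y   — double negation
    = w   — absorption
These differ: at w=0, y=0, z=0, E1 = 1 but E2 = 0.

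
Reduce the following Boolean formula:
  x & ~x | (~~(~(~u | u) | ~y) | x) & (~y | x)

x & ~x | (~~(~(~u | u) | ~y) | x) & (~y | x)
= x & ~x | (~((~u | u) & y) | x) & (~y | x)   — De Morgan
= (~((~u | u) & y) | x) & (~y | x)   — complement / identity
= (~y | x) & (~y | x)   — complement / identity
= ~y | x   — idempotence

~y | x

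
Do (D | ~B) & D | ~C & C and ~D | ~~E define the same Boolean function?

E1: (D | ~B) & D | ~C & C
    = D | ~C & C
    = D
E2: ~D | ~~E
    = ~D | E
These differ: at B=0, C=0, D=0, E=1, E1 = 0 but E2 = 1.

No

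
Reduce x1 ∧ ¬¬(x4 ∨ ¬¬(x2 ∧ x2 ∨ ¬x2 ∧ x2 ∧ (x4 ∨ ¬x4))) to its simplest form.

x1 ∧ (x4 ∨ x2)

x1 ∧ ¬¬(x4 ∨ ¬¬(x2 ∧ x2 ∨ ¬x2 ∧ x2 ∧ (x4 ∨ ¬x4)))
= x1 ∧ ¬¬(x4 ∨ ¬¬(x2 ∧ x2 ∨ ¬x2 ∧ x2))   — complement / identity
= x1 ∧ ¬¬(x4 ∨ ¬¬x2)   — distribution
= x1 ∧ ¬¬(x4 ∨ x2)   — double negation
= x1 ∧ (x4 ∨ x2)   — double negation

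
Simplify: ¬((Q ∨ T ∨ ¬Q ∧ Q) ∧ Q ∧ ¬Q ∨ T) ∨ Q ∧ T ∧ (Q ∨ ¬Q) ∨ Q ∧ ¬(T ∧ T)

¬T ∨ Q

¬((Q ∨ T ∨ ¬Q ∧ Q) ∧ Q ∧ ¬Q ∨ T) ∨ Q ∧ T ∧ (Q ∨ ¬Q) ∨ Q ∧ ¬(T ∧ T)
= ¬((Q ∨ T) ∧ Q ∧ ¬Q ∨ T) ∨ Q ∧ T ∧ (Q ∨ ¬Q) ∨ Q ∧ ¬(T ∧ T)   (complement / identity)
= ¬((Q ∨ T) ∧ Q ∧ ¬Q ∨ T) ∨ Q ∧ T ∧ (Q ∨ ¬Q) ∨ Q ∧ ¬T   (idempotence)
= ¬((Q ∨ T) ∧ Q ∧ ¬Q ∨ T) ∨ Q ∧ T ∨ Q ∧ ¬T   (complement / identity)
= ¬(Q ∧ ¬Q ∨ T) ∨ Q ∧ T ∨ Q ∧ ¬T   (absorption)
= ¬(Q ∧ ¬Q ∨ T) ∨ Q   (distribution)
= ¬T ∨ Q   (complement / identity)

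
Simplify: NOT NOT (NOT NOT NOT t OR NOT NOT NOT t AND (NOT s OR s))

NOT t

NOT NOT (NOT NOT NOT t OR NOT NOT NOT t AND (NOT s OR s))
= NOT NOT (NOT NOT NOT t OR NOT NOT NOT t)
= NOT NOT NOT NOT NOT t
= NOT NOT NOT t
= NOT t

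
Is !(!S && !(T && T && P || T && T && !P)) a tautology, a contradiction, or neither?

neither

!(!S && !(T && T && P || T && T && !P))
= S || T && T && P || T && T && !P   — De Morgan
= S || T && T   — distribution
= S || T   — idempotence
This depends on S, T, so it is not a constant.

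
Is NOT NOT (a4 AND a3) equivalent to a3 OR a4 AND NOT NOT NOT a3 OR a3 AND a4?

No

E1: NOT NOT (a4 AND a3)
    = a4 AND a3   [double negation]
E2: a3 OR a4 AND NOT NOT NOT a3 OR a3 AND a4
    = a3 OR a4 AND NOT a3 OR a3 AND a4   [double negation]
    = a3 OR a4   [distribution]
These differ: at a3=0, a4=1, E1 = 0 but E2 = 1.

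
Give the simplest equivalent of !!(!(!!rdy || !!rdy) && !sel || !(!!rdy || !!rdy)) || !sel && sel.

!!(!(!!rdy || !!rdy) && !sel || !(!!rdy || !!rdy)) || !sel && sel
= !!!(!!rdy || !!rdy) || !sel && sel   — absorption
= !!!!!rdy || !sel && sel   — idempotence
= !!!!!rdy   — complement / identity
= !!!rdy   — double negation
= !rdy   — double negation

!rdy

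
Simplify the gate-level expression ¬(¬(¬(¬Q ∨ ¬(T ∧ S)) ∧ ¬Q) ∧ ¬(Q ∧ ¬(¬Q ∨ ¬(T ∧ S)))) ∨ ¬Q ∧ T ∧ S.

T ∧ S

¬(¬(¬(¬Q ∨ ¬(T ∧ S)) ∧ ¬Q) ∧ ¬(Q ∧ ¬(¬Q ∨ ¬(T ∧ S)))) ∨ ¬Q ∧ T ∧ S
= ¬(¬Q ∨ ¬(T ∧ S)) ∧ ¬Q ∨ Q ∧ ¬(¬Q ∨ ¬(T ∧ S)) ∨ ¬Q ∧ T ∧ S   (De Morgan)
= ¬(¬Q ∨ ¬(T ∧ S)) ∨ ¬Q ∧ T ∧ S   (distribution)
= Q ∧ T ∧ S ∨ ¬Q ∧ T ∧ S   (De Morgan)
= T ∧ S   (distribution)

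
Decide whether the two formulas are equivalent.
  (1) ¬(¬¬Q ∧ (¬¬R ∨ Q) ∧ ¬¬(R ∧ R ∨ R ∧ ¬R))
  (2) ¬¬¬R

No

E1: ¬(¬¬Q ∧ (¬¬R ∨ Q) ∧ ¬¬(R ∧ R ∨ R ∧ ¬R))
    = ¬(¬¬Q ∧ (¬¬R ∨ Q) ∧ ¬¬R)   [distribution]
    = ¬(¬¬Q ∧ ¬¬R)   [absorption]
    = ¬Q ∨ ¬R   [De Morgan]
E2: ¬¬¬R
    = ¬R   [double negation]
These differ: at Q=0, R=1, E1 = 1 but E2 = 0.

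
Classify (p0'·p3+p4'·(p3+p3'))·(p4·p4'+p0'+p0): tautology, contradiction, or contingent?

contingent

(p0'·p3+p4'·(p3+p3'))·(p4·p4'+p0'+p0)
= (p0'·p3+p4'·(p3+p3'))·(p0'+p0)
= (p0'·p3+p4')·(p0'+p0)
= p0'·p3+p4'
This depends on p0, p3, p4, so it is not a constant.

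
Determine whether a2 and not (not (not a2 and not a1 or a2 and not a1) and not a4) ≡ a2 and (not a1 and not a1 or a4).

Yes

E1: a2 and not (not (not a2 and not a1 or a2 and not a1) and not a4)
    = a2 and (not a2 and not a1 or a2 and not a1 or a4)
    = a2 and (not a1 or a4)
E2: a2 and (not a1 and not a1 or a4)
    = a2 and (not a1 or a4)
Both reduce to a2 and (not a1 or a4), so they are equivalent.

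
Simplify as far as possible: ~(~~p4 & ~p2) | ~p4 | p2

~(~~p4 & ~p2) | ~p4 | p2
= ~p4 | p2 | ~p4 | p2
= ~p4 | p2

~p4 | p2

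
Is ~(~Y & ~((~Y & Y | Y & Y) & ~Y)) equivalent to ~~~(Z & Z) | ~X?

E1: ~(~Y & ~((~Y & Y | Y & Y) & ~Y))
    = ~(~Y & ~(Y & ~Y))
    = Y | Y & ~Y
    = Y
E2: ~~~(Z & Z) | ~X
    = ~~~Z | ~X
    = ~Z | ~X
These differ: at X=0, Y=0, Z=0, E1 = 0 but E2 = 1.

No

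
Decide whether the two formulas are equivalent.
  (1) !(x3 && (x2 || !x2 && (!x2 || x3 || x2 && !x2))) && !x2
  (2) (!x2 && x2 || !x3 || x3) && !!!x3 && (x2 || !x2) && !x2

E1: !(x3 && (x2 || !x2 && (!x2 || x3 || x2 && !x2))) && !x2
    = !(x3 && (x2 || !x2 && (!x2 || x3))) && !x2   — complement / identity
    = !(x3 && (x2 || !x2)) && !x2   — absorption
    = !x3 && !x2   — complement / identity
E2: (!x2 && x2 || !x3 || x3) && !!!x3 && (x2 || !x2) && !x2
    = (!x3 || x3) && !!!x3 && (x2 || !x2) && !x2   — complement / identity
    = !!!x3 && (x2 || !x2) && !x2   — complement / identity
    = !x3 && (x2 || !x2) && !x2   — double negation
    = !x3 && !x2   — complement / identity
Both reduce to !x3 && !x2, so they are equivalent.

Yes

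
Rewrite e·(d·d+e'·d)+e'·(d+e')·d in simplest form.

e·(d·d+e'·d)+e'·(d+e')·d
= e·(d+e')·d+e'·(d+e')·d   [distribution]
= (d+e')·d   [distribution]
= d   [absorption]

d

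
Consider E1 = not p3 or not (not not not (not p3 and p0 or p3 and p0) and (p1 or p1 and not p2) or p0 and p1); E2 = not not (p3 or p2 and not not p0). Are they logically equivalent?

No

E1: not p3 or not (not not not (not p3 and p0 or p3 and p0) and (p1 or p1 and not p2) or p0 and p1)
    = not p3 or not (not (not p3 and p0 or p3 and p0) and (p1 or p1 and not p2) or p0 and p1)   — double negation
    = not p3 or not (not p0 and (p1 or p1 and not p2) or p0 and p1)   — distribution
    = not p3 or not (not p0 and p1 or p0 and p1)   — absorption
    = not p3 or not p1   — distribution
E2: not not (p3 or p2 and not not p0)
    = p3 or p2 and not not p0   — double negation
    = p3 or p2 and p0   — double negation
These differ: at p0=0, p1=1, p2=0, p3=0, E1 = 1 but E2 = 0.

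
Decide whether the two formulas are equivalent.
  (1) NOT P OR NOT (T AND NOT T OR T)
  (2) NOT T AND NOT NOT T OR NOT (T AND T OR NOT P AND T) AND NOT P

E1: NOT P OR NOT (T AND NOT T OR T)
    = NOT P OR NOT T   — complement / identity
E2: NOT T AND NOT NOT T OR NOT (T AND T OR NOT P AND T) AND NOT P
    = NOT T AND T OR NOT (T AND T OR NOT P AND T) AND NOT P   — double negation
    = NOT (T AND T OR NOT P AND T) AND NOT P   — complement / identity
    = NOT ((T OR NOT P) AND T) AND NOT P   — distribution
    = NOT T AND NOT P   — absorption
These differ: at P=1, T=0, E1 = 1 but E2 = 0.

No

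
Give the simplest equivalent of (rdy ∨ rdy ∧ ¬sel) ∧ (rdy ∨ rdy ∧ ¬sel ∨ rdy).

(rdy ∨ rdy ∧ ¬sel) ∧ (rdy ∨ rdy ∧ ¬sel ∨ rdy)
= rdy ∨ rdy ∧ ¬sel   — absorption
= rdy   — absorption

rdy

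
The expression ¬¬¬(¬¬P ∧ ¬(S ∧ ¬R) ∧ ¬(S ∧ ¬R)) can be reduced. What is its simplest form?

¬P ∨ S ∧ ¬R

¬¬¬(¬¬P ∧ ¬(S ∧ ¬R) ∧ ¬(S ∧ ¬R))
= ¬¬¬(¬¬P ∧ ¬(S ∧ ¬R))   (idempotence)
= ¬¬(¬P ∨ S ∧ ¬R)   (De Morgan)
= ¬P ∨ S ∧ ¬R   (double negation)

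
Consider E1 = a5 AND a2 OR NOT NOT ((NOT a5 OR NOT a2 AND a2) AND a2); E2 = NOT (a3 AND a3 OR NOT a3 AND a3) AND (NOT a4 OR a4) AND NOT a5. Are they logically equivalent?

No

E1: a5 AND a2 OR NOT NOT ((NOT a5 OR NOT a2 AND a2) AND a2)
    = a5 AND a2 OR NOT NOT (NOT a5 AND a2)   [complement / identity]
    = a5 AND a2 OR NOT a5 AND a2   [double negation]
    = a2   [distribution]
E2: NOT (a3 AND a3 OR NOT a3 AND a3) AND (NOT a4 OR a4) AND NOT a5
    = NOT (a3 AND a3 OR NOT a3 AND a3) AND NOT a5   [complement / identity]
    = NOT a3 AND NOT a5   [distribution]
These differ: at a2=1, a3=0, a4=0, a5=1, E1 = 1 but E2 = 0.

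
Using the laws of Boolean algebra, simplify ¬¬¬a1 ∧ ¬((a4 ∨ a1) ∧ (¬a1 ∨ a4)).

¬a1 ∧ ¬a4

¬¬¬a1 ∧ ¬((a4 ∨ a1) ∧ (¬a1 ∨ a4))
= ¬¬¬a1 ∧ ¬(a1 ∧ ¬a1 ∨ a4)   [distribution]
= ¬a1 ∧ ¬(a1 ∧ ¬a1 ∨ a4)   [double negation]
= ¬a1 ∧ ¬a4   [complement / identity]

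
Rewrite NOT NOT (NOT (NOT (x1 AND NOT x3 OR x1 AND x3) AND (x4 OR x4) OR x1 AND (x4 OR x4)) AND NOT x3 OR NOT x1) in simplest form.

NOT x4 AND NOT x3 OR NOT x1

NOT NOT (NOT (NOT (x1 AND NOT x3 OR x1 AND x3) AND (x4 OR x4) OR x1 AND (x4 OR x4)) AND NOT x3 OR NOT x1)
= NOT (NOT (x1 AND NOT x3 OR x1 AND x3) AND (x4 OR x4) OR x1 AND (x4 OR x4)) AND NOT x3 OR NOT x1   [double negation]
= NOT (NOT x1 AND (x4 OR x4) OR x1 AND (x4 OR x4)) AND NOT x3 OR NOT x1   [distribution]
= NOT (x4 OR x4) AND NOT x3 OR NOT x1   [distribution]
= NOT x4 AND NOT x3 OR NOT x1   [idempotence]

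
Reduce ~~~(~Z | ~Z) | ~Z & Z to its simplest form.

Z

~~~(~Z | ~Z) | ~Z & Z
= ~(~Z | ~Z) | ~Z & Z   (double negation)
= Z & Z | ~Z & Z   (De Morgan)
= Z   (distribution)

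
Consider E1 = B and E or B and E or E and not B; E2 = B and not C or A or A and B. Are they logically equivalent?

No

E1: B and E or B and E or E and not B
    = B and E or E and not B
    = E
E2: B and not C or A or A and B
    = B and not C or A
These differ: at A=1, B=0, C=0, E=0, E1 = 0 but E2 = 1.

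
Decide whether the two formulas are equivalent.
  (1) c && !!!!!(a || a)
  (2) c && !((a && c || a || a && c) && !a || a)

Yes

E1: c && !!!!!(a || a)
    = c && !!!(a || a)   (double negation)
    = c && !(a || a)   (double negation)
    = c && !a   (idempotence)
E2: c && !((a && c || a || a && c) && !a || a)
    = c && !((a && c || a) && !a || a)   (absorption)
    = c && !(a && !a || a)   (absorption)
    = c && !a   (complement / identity)
Both reduce to c && !a, so they are equivalent.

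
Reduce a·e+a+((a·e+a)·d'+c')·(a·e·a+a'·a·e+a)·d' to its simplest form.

a

a·e+a+((a·e+a)·d'+c')·(a·e·a+a'·a·e+a)·d'
= a·e+a+((a·e+a)·d'+c')·(a·e+a)·d'
= a·e+a+(a·e+a)·d'
= a·e+a
= a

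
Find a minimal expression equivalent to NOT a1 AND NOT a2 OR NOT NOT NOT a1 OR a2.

NOT a1 AND NOT a2 OR NOT NOT NOT a1 OR a2
= NOT a1 AND NOT a2 OR NOT a1 OR a2   [double negation]
= NOT a1 OR a2   [absorption]

NOT a1 OR a2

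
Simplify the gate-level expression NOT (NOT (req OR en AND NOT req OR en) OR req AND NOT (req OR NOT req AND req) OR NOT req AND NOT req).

NOT (NOT (req OR en AND NOT req OR en) OR req AND NOT (req OR NOT req AND req) OR NOT req AND NOT req)
= NOT (NOT (req OR en AND NOT req OR en) OR req AND NOT req OR NOT req AND NOT req)
= NOT (NOT (req OR en AND NOT req OR en) OR NOT req)
= NOT (NOT (req OR en) OR NOT req)
= (req OR en) AND req
= req

req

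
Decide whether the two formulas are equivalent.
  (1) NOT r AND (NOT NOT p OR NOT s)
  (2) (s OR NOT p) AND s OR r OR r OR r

No

E1: NOT r AND (NOT NOT p OR NOT s)
    = NOT r AND (p OR NOT s)
E2: (s OR NOT p) AND s OR r OR r OR r
    = s OR r OR r OR r
    = s OR r OR r
    = s OR r
These differ: at p=0, r=1, s=0, E1 = 0 but E2 = 1.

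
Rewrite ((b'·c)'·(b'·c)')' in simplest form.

c·b'

((b'·c)'·(b'·c)')'
= b'·c+b'·c
= (c+c)·b'
= c·b'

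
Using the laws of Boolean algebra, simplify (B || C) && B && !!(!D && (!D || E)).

(B || C) && B && !!(!D && (!D || E))
= (B || C) && B && !!!D
= (B || C) && B && !D
= B && !D

B && !D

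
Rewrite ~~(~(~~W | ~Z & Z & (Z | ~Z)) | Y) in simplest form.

~~(~(~~W | ~Z & Z & (Z | ~Z)) | Y)
= ~~(~(~~W | ~Z & Z) | Y)
= ~~(~~~W | Y)
= ~~(~W | Y)
= ~W | Y

~W | Y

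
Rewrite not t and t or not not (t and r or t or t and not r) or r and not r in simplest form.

not t and t or not not (t and r or t or t and not r) or r and not r
= not t and t or not not (t or t and not r) or r and not r
= not not (t or t and not r) or r and not r
= not not t or r and not r
= not not t
= t

t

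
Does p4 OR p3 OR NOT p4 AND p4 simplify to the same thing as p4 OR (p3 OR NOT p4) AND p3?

Yes

E1: p4 OR p3 OR NOT p4 AND p4
    = p4 OR p3   — complement / identity
E2: p4 OR (p3 OR NOT p4) AND p3
    = p4 OR p3   — absorption
Both reduce to p4 OR p3, so they are equivalent.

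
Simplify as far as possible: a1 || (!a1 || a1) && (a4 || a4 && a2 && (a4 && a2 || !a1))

a1 || a4

a1 || (!a1 || a1) && (a4 || a4 && a2 && (a4 && a2 || !a1))
= a1 || (!a1 || a1) && (a4 || a4 && a2)   [absorption]
= a1 || (!a1 || a1) && a4   [absorption]
= a1 || a4   [complement / identity]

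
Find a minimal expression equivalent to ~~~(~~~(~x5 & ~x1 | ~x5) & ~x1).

~~~(~~~(~x5 & ~x1 | ~x5) & ~x1)
= ~(~~~(~x5 & ~x1 | ~x5) & ~x1)   [double negation]
= ~(~(~x5 & ~x1 | ~x5) & ~x1)   [double negation]
= ~(~~x5 & ~x1)   [absorption]
= ~x5 | x1   [De Morgan]

~x5 | x1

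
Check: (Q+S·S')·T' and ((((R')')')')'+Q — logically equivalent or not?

No

E1: (Q+S·S')·T'
    = Q·T'
E2: ((((R')')')')'+Q
    = ((R')')'+Q
    = R'+Q
These differ: at Q=0, R=0, S=0, T=1, E1 = 0 but E2 = 1.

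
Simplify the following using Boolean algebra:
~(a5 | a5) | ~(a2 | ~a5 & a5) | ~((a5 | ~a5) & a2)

~(a5 | a5) | ~(a2 | ~a5 & a5) | ~((a5 | ~a5) & a2)
= ~(a5 | a5) | ~a2 | ~((a5 | ~a5) & a2)   — complement / identity
= ~a5 | ~a2 | ~((a5 | ~a5) & a2)   — idempotence
= ~a5 | ~a2 | ~a2   — complement / identity
= ~a5 | ~a2   — idempotence

~a5 | ~a2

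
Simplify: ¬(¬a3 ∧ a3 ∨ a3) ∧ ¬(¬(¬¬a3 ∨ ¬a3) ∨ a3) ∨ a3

True

¬(¬a3 ∧ a3 ∨ a3) ∧ ¬(¬(¬¬a3 ∨ ¬a3) ∨ a3) ∨ a3
= ¬(¬a3 ∧ a3 ∨ a3) ∧ ¬(¬a3 ∧ a3 ∨ a3) ∨ a3   — De Morgan
= ¬(¬a3 ∧ a3 ∨ a3) ∨ a3   — idempotence
= ¬a3 ∨ a3   — complement / identity
= True   — complement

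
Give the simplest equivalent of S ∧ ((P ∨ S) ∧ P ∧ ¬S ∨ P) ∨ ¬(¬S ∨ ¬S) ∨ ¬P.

S ∨ ¬P

S ∧ ((P ∨ S) ∧ P ∧ ¬S ∨ P) ∨ ¬(¬S ∨ ¬S) ∨ ¬P
= S ∧ (P ∧ ¬S ∨ P) ∨ ¬(¬S ∨ ¬S) ∨ ¬P   — absorption
= S ∧ (P ∧ ¬S ∨ P) ∨ ¬¬S ∨ ¬P   — idempotence
= S ∧ P ∨ ¬¬S ∨ ¬P   — absorption
= S ∧ P ∨ S ∨ ¬P   — double negation
= S ∨ ¬P   — absorption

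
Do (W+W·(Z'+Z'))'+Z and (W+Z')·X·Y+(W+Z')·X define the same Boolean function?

E1: (W+W·(Z'+Z'))'+Z
    = (W+W·Z')'+Z   [idempotence]
    = W'+Z   [absorption]
E2: (W+Z')·X·Y+(W+Z')·X
    = (W+Z')·X   [absorption]
These differ: at W=0, X=0, Y=0, Z=0, E1 = 1 but E2 = 0.

No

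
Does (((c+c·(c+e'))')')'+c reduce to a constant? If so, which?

(((c+c·(c+e'))')')'+c
= (((c+c)')')'+c   — absorption
= ((c')')'+c   — idempotence
= c'+c   — double negation
= 1   — complement

yes, True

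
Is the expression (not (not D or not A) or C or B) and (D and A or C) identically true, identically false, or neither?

(not (not D or not A) or C or B) and (D and A or C)
= (D and A or C or B) and (D and A or C)   (De Morgan)
= D and A or C   (absorption)
This depends on A, C, D, so it is not a constant.

neither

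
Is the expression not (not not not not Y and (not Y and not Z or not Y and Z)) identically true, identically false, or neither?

identically true

not (not not not not Y and (not Y and not Z or not Y and Z))
= not (not not not not Y and not Y)   — distribution
= not not not Y or Y   — De Morgan
= not Y or Y   — double negation
= True   — complement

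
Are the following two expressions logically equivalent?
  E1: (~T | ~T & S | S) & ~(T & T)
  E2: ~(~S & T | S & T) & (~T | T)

E1: (~T | ~T & S | S) & ~(T & T)
    = (~T | ~T & S | S) & ~T
    = (~T | S) & ~T
    = ~T
E2: ~(~S & T | S & T) & (~T | T)
    = ~(~S & T | S & T)
    = ~T
Both reduce to ~T, so they are equivalent.

Yes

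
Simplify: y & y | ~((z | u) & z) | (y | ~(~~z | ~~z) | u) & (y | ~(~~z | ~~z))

y | ~z

y & y | ~((z | u) & z) | (y | ~(~~z | ~~z) | u) & (y | ~(~~z | ~~z))
= y | ~((z | u) & z) | (y | ~(~~z | ~~z) | u) & (y | ~(~~z | ~~z))
= y | ~((z | u) & z) | y | ~(~~z | ~~z)
= y | ~((z | u) & z) | y | ~~~z
= y | ~((z | u) & z) | y | ~z
= y | ~z | y | ~z
= y | ~z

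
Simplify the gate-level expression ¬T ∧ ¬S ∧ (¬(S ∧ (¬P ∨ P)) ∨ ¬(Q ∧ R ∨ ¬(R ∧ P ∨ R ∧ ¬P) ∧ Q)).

¬T ∧ ¬S ∧ (¬(S ∧ (¬P ∨ P)) ∨ ¬(Q ∧ R ∨ ¬(R ∧ P ∨ R ∧ ¬P) ∧ Q))
= ¬T ∧ ¬S ∧ (¬(S ∧ (¬P ∨ P)) ∨ ¬(Q ∧ R ∨ ¬R ∧ Q))   — distribution
= ¬T ∧ ¬S ∧ (¬(S ∧ (¬P ∨ P)) ∨ ¬Q)   — distribution
= ¬T ∧ ¬S ∧ (¬S ∨ ¬Q)   — complement / identity
= ¬T ∧ ¬S   — absorption

¬T ∧ ¬S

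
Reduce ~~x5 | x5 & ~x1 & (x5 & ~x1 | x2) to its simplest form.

~~x5 | x5 & ~x1 & (x5 & ~x1 | x2)
= x5 | x5 & ~x1 & (x5 & ~x1 | x2)   (double negation)
= x5 | x5 & ~x1   (absorption)
= x5   (absorption)

x5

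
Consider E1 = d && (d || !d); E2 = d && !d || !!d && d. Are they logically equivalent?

Yes

E1: d && (d || !d)
    = d
E2: d && !d || !!d && d
    = d && !d || d && d
    = d
Both reduce to d, so they are equivalent.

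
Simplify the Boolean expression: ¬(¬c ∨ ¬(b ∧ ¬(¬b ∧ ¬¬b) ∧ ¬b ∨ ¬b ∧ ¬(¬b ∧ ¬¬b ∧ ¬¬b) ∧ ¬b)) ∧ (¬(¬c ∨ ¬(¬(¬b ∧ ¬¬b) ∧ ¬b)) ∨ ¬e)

c ∧ ¬b

¬(¬c ∨ ¬(b ∧ ¬(¬b ∧ ¬¬b) ∧ ¬b ∨ ¬b ∧ ¬(¬b ∧ ¬¬b ∧ ¬¬b) ∧ ¬b)) ∧ (¬(¬c ∨ ¬(¬(¬b ∧ ¬¬b) ∧ ¬b)) ∨ ¬e)
= ¬(¬c ∨ ¬(b ∧ ¬(¬b ∧ ¬¬b) ∧ ¬b ∨ ¬b ∧ ¬(¬b ∧ ¬¬b) ∧ ¬b)) ∧ (¬(¬c ∨ ¬(¬(¬b ∧ ¬¬b) ∧ ¬b)) ∨ ¬e)
= ¬(¬c ∨ ¬(¬(¬b ∧ ¬¬b) ∧ ¬b)) ∧ (¬(¬c ∨ ¬(¬(¬b ∧ ¬¬b) ∧ ¬b)) ∨ ¬e)
= ¬(¬c ∨ ¬(¬(¬b ∧ ¬¬b) ∧ ¬b))
= ¬(¬c ∨ ¬((b ∨ ¬b) ∧ ¬b))
= ¬(¬c ∨ ¬¬b)
= c ∧ ¬b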